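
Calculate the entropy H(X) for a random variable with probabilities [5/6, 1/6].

H(X) = -Σ p(x) log₂ p(x)
  -5/6 × log₂(5/6) = 0.2192
  -1/6 × log₂(1/6) = 0.4308
H(X) = 0.6500 bits


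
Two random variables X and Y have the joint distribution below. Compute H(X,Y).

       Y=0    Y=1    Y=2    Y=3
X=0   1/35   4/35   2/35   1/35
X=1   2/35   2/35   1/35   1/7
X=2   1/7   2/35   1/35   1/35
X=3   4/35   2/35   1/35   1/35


H(X,Y) = -Σ p(x,y) log₂ p(x,y)
  p(0,0)=1/35: -0.0286 × log₂(0.0286) = 0.1466
  p(0,1)=4/35: -0.1143 × log₂(0.1143) = 0.3576
  p(0,2)=2/35: -0.0571 × log₂(0.0571) = 0.2360
  p(0,3)=1/35: -0.0286 × log₂(0.0286) = 0.1466
  p(1,0)=2/35: -0.0571 × log₂(0.0571) = 0.2360
  p(1,1)=2/35: -0.0571 × log₂(0.0571) = 0.2360
  p(1,2)=1/35: -0.0286 × log₂(0.0286) = 0.1466
  p(1,3)=1/7: -0.1429 × log₂(0.1429) = 0.4011
  p(2,0)=1/7: -0.1429 × log₂(0.1429) = 0.4011
  p(2,1)=2/35: -0.0571 × log₂(0.0571) = 0.2360
  p(2,2)=1/35: -0.0286 × log₂(0.0286) = 0.1466
  p(2,3)=1/35: -0.0286 × log₂(0.0286) = 0.1466
  p(3,0)=4/35: -0.1143 × log₂(0.1143) = 0.3576
  p(3,1)=2/35: -0.0571 × log₂(0.0571) = 0.2360
  p(3,2)=1/35: -0.0286 × log₂(0.0286) = 0.1466
  p(3,3)=1/35: -0.0286 × log₂(0.0286) = 0.1466
H(X,Y) = 3.7230 bits


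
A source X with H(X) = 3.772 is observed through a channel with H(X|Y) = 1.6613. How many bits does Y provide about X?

I(X;Y) = H(X) - H(X|Y)
I(X;Y) = 3.772 - 1.6613 = 2.1107 bits


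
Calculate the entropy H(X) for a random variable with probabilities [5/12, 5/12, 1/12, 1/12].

H(X) = -Σ p(x) log₂ p(x)
  -5/12 × log₂(5/12) = 0.5263
  -5/12 × log₂(5/12) = 0.5263
  -1/12 × log₂(1/12) = 0.2987
  -1/12 × log₂(1/12) = 0.2987
H(X) = 1.6500 bits


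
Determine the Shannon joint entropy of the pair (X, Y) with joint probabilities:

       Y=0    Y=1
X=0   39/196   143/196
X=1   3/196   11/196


H(X,Y) = -Σ p(x,y) log₂ p(x,y)
  p(0,0)=39/196: -0.1990 × log₂(0.1990) = 0.4635
  p(0,1)=143/196: -0.7296 × log₂(0.7296) = 0.3318
  p(1,0)=3/196: -0.0153 × log₂(0.0153) = 0.0923
  p(1,1)=11/196: -0.0561 × log₂(0.0561) = 0.2332
H(X,Y) = 1.1208 bits


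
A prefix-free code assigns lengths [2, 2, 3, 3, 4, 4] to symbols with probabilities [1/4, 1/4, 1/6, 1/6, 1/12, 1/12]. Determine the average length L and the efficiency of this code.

Average length L = Σ p_i × l_i = 2.6667 bits
Entropy H = 2.4591 bits
Efficiency η = H/L × 100% = 92.22%


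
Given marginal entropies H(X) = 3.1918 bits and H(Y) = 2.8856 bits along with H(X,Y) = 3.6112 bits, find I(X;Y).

I(X;Y) = H(X) + H(Y) - H(X,Y)
I(X;Y) = 3.1918 + 2.8856 - 3.6112 = 2.4662 bits


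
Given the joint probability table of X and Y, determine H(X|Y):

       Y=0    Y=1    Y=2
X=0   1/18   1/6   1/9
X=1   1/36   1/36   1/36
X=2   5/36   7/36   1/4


H(X|Y) = Σ_y p(y) H(X|Y=y)
  p(Y=0) = 2/9, H(X|Y=0) = 1.2988
  p(Y=1) = 7/18, H(X|Y=1) = 1.2958
  p(Y=2) = 7/18, H(X|Y=2) = 1.1981
H(X|Y) = 0.2222×1.2988 + 0.3889×1.2958 + 0.3889×1.1981 = 1.2585 bits


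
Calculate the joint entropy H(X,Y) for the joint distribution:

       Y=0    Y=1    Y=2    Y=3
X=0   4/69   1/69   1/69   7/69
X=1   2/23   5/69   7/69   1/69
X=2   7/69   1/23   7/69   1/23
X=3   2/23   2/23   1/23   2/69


H(X,Y) = -Σ p(x,y) log₂ p(x,y)
  p(0,0)=4/69: -0.0580 × log₂(0.0580) = 0.2382
  p(0,1)=1/69: -0.0145 × log₂(0.0145) = 0.0885
  p(0,2)=1/69: -0.0145 × log₂(0.0145) = 0.0885
  p(0,3)=7/69: -0.1014 × log₂(0.1014) = 0.3349
  p(1,0)=2/23: -0.0870 × log₂(0.0870) = 0.3064
  p(1,1)=5/69: -0.0725 × log₂(0.0725) = 0.2744
  p(1,2)=7/69: -0.1014 × log₂(0.1014) = 0.3349
  p(1,3)=1/69: -0.0145 × log₂(0.0145) = 0.0885
  p(2,0)=7/69: -0.1014 × log₂(0.1014) = 0.3349
  p(2,1)=1/23: -0.0435 × log₂(0.0435) = 0.1967
  p(2,2)=7/69: -0.1014 × log₂(0.1014) = 0.3349
  p(2,3)=1/23: -0.0435 × log₂(0.0435) = 0.1967
  p(3,0)=2/23: -0.0870 × log₂(0.0870) = 0.3064
  p(3,1)=2/23: -0.0870 × log₂(0.0870) = 0.3064
  p(3,2)=1/23: -0.0435 × log₂(0.0435) = 0.1967
  p(3,3)=2/69: -0.0290 × log₂(0.0290) = 0.1481
H(X,Y) = 3.7751 bits


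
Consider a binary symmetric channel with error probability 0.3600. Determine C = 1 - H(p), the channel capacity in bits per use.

For BSC with error probability p:
C = 1 - H(p) where H(p) is binary entropy
H(0.3600) = -0.3600 × log₂(0.3600) - 0.6400 × log₂(0.6400)
H(p) = 0.9427
C = 1 - 0.9427 = 0.0573 bits/use


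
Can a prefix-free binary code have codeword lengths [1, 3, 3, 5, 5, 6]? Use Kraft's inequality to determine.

Kraft inequality: Σ 2^(-l_i) ≤ 1 for prefix-free code
Calculating: 2^(-1) + 2^(-3) + 2^(-3) + 2^(-5) + 2^(-5) + 2^(-6)
= 0.5 + 0.125 + 0.125 + 0.03125 + 0.03125 + 0.015625
= 0.8281
Since 0.8281 ≤ 1, prefix-free code exists


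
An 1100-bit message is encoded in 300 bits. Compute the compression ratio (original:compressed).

Compression ratio = Original / Compressed
= 1100 / 300 = 3.67:1


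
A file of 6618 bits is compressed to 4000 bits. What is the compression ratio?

Compression ratio = Original / Compressed
= 6618 / 4000 = 1.65:1


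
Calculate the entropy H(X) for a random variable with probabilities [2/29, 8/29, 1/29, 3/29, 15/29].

H(X) = -Σ p(x) log₂ p(x)
  -2/29 × log₂(2/29) = 0.2661
  -8/29 × log₂(8/29) = 0.5125
  -1/29 × log₂(1/29) = 0.1675
  -3/29 × log₂(3/29) = 0.3386
  -15/29 × log₂(15/29) = 0.4919
H(X) = 1.7767 bits


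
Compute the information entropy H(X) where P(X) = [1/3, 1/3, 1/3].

H(X) = -Σ p(x) log₂ p(x)
  -1/3 × log₂(1/3) = 0.5283
  -1/3 × log₂(1/3) = 0.5283
  -1/3 × log₂(1/3) = 0.5283
H(X) = 1.5850 bits


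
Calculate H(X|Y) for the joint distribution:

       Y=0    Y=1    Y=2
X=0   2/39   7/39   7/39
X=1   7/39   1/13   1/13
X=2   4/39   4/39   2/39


H(X|Y) = Σ_y p(y) H(X|Y=y)
  p(Y=0) = 1/3, H(X|Y=0) = 1.4196
  p(Y=1) = 14/39, H(X|Y=1) = 1.4926
  p(Y=2) = 4/13, H(X|Y=2) = 1.3844
H(X|Y) = 0.3333×1.4196 + 0.3590×1.4926 + 0.3077×1.3844 = 1.4350 bits


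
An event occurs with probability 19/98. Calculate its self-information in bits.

Information content I(x) = -log₂(p(x))
I = -log₂(19/98) = -log₂(0.1939)
I = 2.3668 bits


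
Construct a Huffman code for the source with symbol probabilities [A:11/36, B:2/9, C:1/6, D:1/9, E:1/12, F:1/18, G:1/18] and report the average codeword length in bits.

Huffman tree construction:
Combine smallest probabilities repeatedly
Resulting codes:
  A: 11 (length 2)
  B: 01 (length 2)
  C: 101 (length 3)
  D: 001 (length 3)
  E: 000 (length 3)
  F: 1000 (length 4)
  G: 1001 (length 4)
Average length = Σ p(s) × length(s) = 2.5833 bits


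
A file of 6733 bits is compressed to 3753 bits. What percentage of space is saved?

Space savings = (1 - Compressed/Original) × 100%
= (1 - 3753/6733) × 100%
= 44.26%


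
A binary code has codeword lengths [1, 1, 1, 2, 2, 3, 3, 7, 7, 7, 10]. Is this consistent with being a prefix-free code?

Kraft inequality: Σ 2^(-l_i) ≤ 1 for prefix-free code
Calculating: 2^(-1) + 2^(-1) + 2^(-1) + 2^(-2) + 2^(-2) + 2^(-3) + 2^(-3) + 2^(-7) + 2^(-7) + 2^(-7) + 2^(-10)
= 0.5 + 0.5 + 0.5 + 0.25 + 0.25 + 0.125 + 0.125 + 0.0078125 + 0.0078125 + 0.0078125 + 0.0009765625
= 2.2744
Since 2.2744 > 1, prefix-free code does not exist


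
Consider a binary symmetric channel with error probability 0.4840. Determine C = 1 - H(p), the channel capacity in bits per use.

For BSC with error probability p:
C = 1 - H(p) where H(p) is binary entropy
H(0.4840) = -0.4840 × log₂(0.4840) - 0.5160 × log₂(0.5160)
H(p) = 0.9993
C = 1 - 0.9993 = 0.0007 bits/use


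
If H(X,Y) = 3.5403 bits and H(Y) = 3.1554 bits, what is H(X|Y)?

Chain rule: H(X,Y) = H(X|Y) + H(Y)
H(X|Y) = H(X,Y) - H(Y) = 3.5403 - 3.1554 = 0.3849 bits


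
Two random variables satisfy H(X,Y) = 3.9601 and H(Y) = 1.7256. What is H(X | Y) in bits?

Chain rule: H(X,Y) = H(X|Y) + H(Y)
H(X|Y) = H(X,Y) - H(Y) = 3.9601 - 1.7256 = 2.2345 bits


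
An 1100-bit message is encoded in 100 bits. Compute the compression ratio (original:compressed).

Compression ratio = Original / Compressed
= 1100 / 100 = 11.00:1


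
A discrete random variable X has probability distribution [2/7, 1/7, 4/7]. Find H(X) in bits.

H(X) = -Σ p(x) log₂ p(x)
  -2/7 × log₂(2/7) = 0.5164
  -1/7 × log₂(1/7) = 0.4011
  -4/7 × log₂(4/7) = 0.4613
H(X) = 1.3788 bits


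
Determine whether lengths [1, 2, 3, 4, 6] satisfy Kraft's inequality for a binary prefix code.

Kraft inequality: Σ 2^(-l_i) ≤ 1 for prefix-free code
Calculating: 2^(-1) + 2^(-2) + 2^(-3) + 2^(-4) + 2^(-6)
= 0.5 + 0.25 + 0.125 + 0.0625 + 0.015625
= 0.9531
Since 0.9531 ≤ 1, prefix-free code exists


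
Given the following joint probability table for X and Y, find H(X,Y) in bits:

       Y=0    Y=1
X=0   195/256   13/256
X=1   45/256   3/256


H(X,Y) = -Σ p(x,y) log₂ p(x,y)
  p(0,0)=195/256: -0.7617 × log₂(0.7617) = 0.2991
  p(0,1)=13/256: -0.0508 × log₂(0.0508) = 0.2183
  p(1,0)=45/256: -0.1758 × log₂(0.1758) = 0.4409
  p(1,1)=3/256: -0.0117 × log₂(0.0117) = 0.0752
H(X,Y) = 1.0335 bits


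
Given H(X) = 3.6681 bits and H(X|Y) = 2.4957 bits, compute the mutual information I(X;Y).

I(X;Y) = H(X) - H(X|Y)
I(X;Y) = 3.6681 - 2.4957 = 1.1724 bits


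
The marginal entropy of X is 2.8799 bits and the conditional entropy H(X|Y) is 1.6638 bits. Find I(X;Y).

I(X;Y) = H(X) - H(X|Y)
I(X;Y) = 2.8799 - 1.6638 = 1.2161 bits


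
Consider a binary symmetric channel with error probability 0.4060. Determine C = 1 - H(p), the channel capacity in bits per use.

For BSC with error probability p:
C = 1 - H(p) where H(p) is binary entropy
H(0.4060) = -0.4060 × log₂(0.4060) - 0.5940 × log₂(0.5940)
H(p) = 0.9744
C = 1 - 0.9744 = 0.0256 bits/use


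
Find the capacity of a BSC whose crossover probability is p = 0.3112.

For BSC with error probability p:
C = 1 - H(p) where H(p) is binary entropy
H(0.3112) = -0.3112 × log₂(0.3112) - 0.6888 × log₂(0.6888)
H(p) = 0.8946
C = 1 - 0.8946 = 0.1054 bits/use


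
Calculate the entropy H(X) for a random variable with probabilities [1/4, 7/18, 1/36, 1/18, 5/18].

H(X) = -Σ p(x) log₂ p(x)
  -1/4 × log₂(1/4) = 0.5000
  -7/18 × log₂(7/18) = 0.5299
  -1/36 × log₂(1/36) = 0.1436
  -1/18 × log₂(1/18) = 0.2317
  -5/18 × log₂(5/18) = 0.5133
H(X) = 1.9185 bits


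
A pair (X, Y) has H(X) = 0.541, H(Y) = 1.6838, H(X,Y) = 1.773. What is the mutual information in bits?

I(X;Y) = H(X) + H(Y) - H(X,Y)
I(X;Y) = 0.541 + 1.6838 - 1.773 = 0.4518 bits


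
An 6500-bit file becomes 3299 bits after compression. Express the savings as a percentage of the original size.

Space savings = (1 - Compressed/Original) × 100%
= (1 - 3299/6500) × 100%
= 49.25%


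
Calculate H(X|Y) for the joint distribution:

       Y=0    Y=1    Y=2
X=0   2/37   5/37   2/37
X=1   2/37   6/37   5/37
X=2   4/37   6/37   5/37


H(X|Y) = Σ_y p(y) H(X|Y=y)
  p(Y=0) = 8/37, H(X|Y=0) = 1.5000
  p(Y=1) = 17/37, H(X|Y=1) = 1.5799
  p(Y=2) = 12/37, H(X|Y=2) = 1.4834
H(X|Y) = 0.2162×1.5000 + 0.4595×1.5799 + 0.3243×1.4834 = 1.5313 bits


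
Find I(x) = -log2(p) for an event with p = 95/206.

Information content I(x) = -log₂(p(x))
I = -log₂(95/206) = -log₂(0.4612)
I = 1.1166 bits


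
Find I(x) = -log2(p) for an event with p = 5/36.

Information content I(x) = -log₂(p(x))
I = -log₂(5/36) = -log₂(0.1389)
I = 2.8480 bits


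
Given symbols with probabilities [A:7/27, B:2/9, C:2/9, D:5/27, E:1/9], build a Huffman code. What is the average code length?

Huffman tree construction:
Combine smallest probabilities repeatedly
Resulting codes:
  A: 10 (length 2)
  B: 00 (length 2)
  C: 01 (length 2)
  D: 111 (length 3)
  E: 110 (length 3)
Average length = Σ p(s) × length(s) = 2.2963 bits


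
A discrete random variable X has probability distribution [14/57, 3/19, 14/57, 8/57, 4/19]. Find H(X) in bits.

H(X) = -Σ p(x) log₂ p(x)
  -14/57 × log₂(14/57) = 0.4975
  -3/19 × log₂(3/19) = 0.4205
  -14/57 × log₂(14/57) = 0.4975
  -8/57 × log₂(8/57) = 0.3976
  -4/19 × log₂(4/19) = 0.4732
H(X) = 2.2863 bits


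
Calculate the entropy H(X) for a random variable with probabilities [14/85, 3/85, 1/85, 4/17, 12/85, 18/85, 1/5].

H(X) = -Σ p(x) log₂ p(x)
  -14/85 × log₂(14/85) = 0.4286
  -3/85 × log₂(3/85) = 0.1703
  -1/85 × log₂(1/85) = 0.0754
  -4/17 × log₂(4/17) = 0.4912
  -12/85 × log₂(12/85) = 0.3987
  -18/85 × log₂(18/85) = 0.4742
  -1/5 × log₂(1/5) = 0.4644
H(X) = 2.5028 bits


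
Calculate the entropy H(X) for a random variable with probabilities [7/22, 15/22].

H(X) = -Σ p(x) log₂ p(x)
  -7/22 × log₂(7/22) = 0.5257
  -15/22 × log₂(15/22) = 0.3767
H(X) = 0.9024 bits


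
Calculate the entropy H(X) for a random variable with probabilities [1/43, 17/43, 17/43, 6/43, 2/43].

H(X) = -Σ p(x) log₂ p(x)
  -1/43 × log₂(1/43) = 0.1262
  -17/43 × log₂(17/43) = 0.5293
  -17/43 × log₂(17/43) = 0.5293
  -6/43 × log₂(6/43) = 0.3965
  -2/43 × log₂(2/43) = 0.2059
H(X) = 1.7871 bits


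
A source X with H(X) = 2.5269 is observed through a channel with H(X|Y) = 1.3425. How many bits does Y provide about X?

I(X;Y) = H(X) - H(X|Y)
I(X;Y) = 2.5269 - 1.3425 = 1.1844 bits


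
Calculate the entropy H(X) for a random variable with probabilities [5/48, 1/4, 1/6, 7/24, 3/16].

H(X) = -Σ p(x) log₂ p(x)
  -5/48 × log₂(5/48) = 0.3399
  -1/4 × log₂(1/4) = 0.5000
  -1/6 × log₂(1/6) = 0.4308
  -7/24 × log₂(7/24) = 0.5185
  -3/16 × log₂(3/16) = 0.4528
H(X) = 2.2420 bits


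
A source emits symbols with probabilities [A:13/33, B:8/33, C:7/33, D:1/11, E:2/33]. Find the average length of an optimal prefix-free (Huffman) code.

Huffman tree construction:
Combine smallest probabilities repeatedly
Resulting codes:
  A: 0 (length 1)
  B: 10 (length 2)
  C: 111 (length 3)
  D: 1101 (length 4)
  E: 1100 (length 4)
Average length = Σ p(s) × length(s) = 2.1212 bits


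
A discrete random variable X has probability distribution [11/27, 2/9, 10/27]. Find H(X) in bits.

H(X) = -Σ p(x) log₂ p(x)
  -11/27 × log₂(11/27) = 0.5278
  -2/9 × log₂(2/9) = 0.4822
  -10/27 × log₂(10/27) = 0.5307
H(X) = 1.5407 bits


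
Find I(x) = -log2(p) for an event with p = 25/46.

Information content I(x) = -log₂(p(x))
I = -log₂(25/46) = -log₂(0.5435)
I = 0.8797 bits


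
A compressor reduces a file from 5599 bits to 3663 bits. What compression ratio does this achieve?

Compression ratio = Original / Compressed
= 5599 / 3663 = 1.53:1


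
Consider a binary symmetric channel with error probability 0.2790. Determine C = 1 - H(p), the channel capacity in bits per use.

For BSC with error probability p:
C = 1 - H(p) where H(p) is binary entropy
H(0.2790) = -0.2790 × log₂(0.2790) - 0.7210 × log₂(0.7210)
H(p) = 0.8541
C = 1 - 0.8541 = 0.1459 bits/use


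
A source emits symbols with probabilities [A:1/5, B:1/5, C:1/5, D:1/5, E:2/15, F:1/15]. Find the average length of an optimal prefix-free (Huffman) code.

Huffman tree construction:
Combine smallest probabilities repeatedly
Resulting codes:
  A: 110 (length 3)
  B: 111 (length 3)
  C: 00 (length 2)
  D: 01 (length 2)
  E: 101 (length 3)
  F: 100 (length 3)
Average length = Σ p(s) × length(s) = 2.6000 bits


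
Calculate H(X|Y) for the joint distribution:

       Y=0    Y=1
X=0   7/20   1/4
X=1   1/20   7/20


H(X|Y) = Σ_y p(y) H(X|Y=y)
  p(Y=0) = 2/5, H(X|Y=0) = 0.5436
  p(Y=1) = 3/5, H(X|Y=1) = 0.9799
H(X|Y) = 0.4000×0.5436 + 0.6000×0.9799 = 0.8053 bits


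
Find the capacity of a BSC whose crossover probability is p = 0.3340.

For BSC with error probability p:
C = 1 - H(p) where H(p) is binary entropy
H(0.3340) = -0.3340 × log₂(0.3340) - 0.6660 × log₂(0.6660)
H(p) = 0.9190
C = 1 - 0.9190 = 0.0810 bits/use


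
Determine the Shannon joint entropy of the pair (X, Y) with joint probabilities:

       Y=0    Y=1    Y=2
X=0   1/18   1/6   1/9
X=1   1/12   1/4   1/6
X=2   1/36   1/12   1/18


H(X,Y) = -Σ p(x,y) log₂ p(x,y)
  p(0,0)=1/18: -0.0556 × log₂(0.0556) = 0.2317
  p(0,1)=1/6: -0.1667 × log₂(0.1667) = 0.4308
  p(0,2)=1/9: -0.1111 × log₂(0.1111) = 0.3522
  p(1,0)=1/12: -0.0833 × log₂(0.0833) = 0.2987
  p(1,1)=1/4: -0.2500 × log₂(0.2500) = 0.5000
  p(1,2)=1/6: -0.1667 × log₂(0.1667) = 0.4308
  p(2,0)=1/36: -0.0278 × log₂(0.0278) = 0.1436
  p(2,1)=1/12: -0.0833 × log₂(0.0833) = 0.2987
  p(2,2)=1/18: -0.0556 × log₂(0.0556) = 0.2317
H(X,Y) = 2.9183 bits


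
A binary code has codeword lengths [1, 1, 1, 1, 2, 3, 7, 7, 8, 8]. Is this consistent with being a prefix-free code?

Kraft inequality: Σ 2^(-l_i) ≤ 1 for prefix-free code
Calculating: 2^(-1) + 2^(-1) + 2^(-1) + 2^(-1) + 2^(-2) + 2^(-3) + 2^(-7) + 2^(-7) + 2^(-8) + 2^(-8)
= 0.5 + 0.5 + 0.5 + 0.5 + 0.25 + 0.125 + 0.0078125 + 0.0078125 + 0.00390625 + 0.00390625
= 2.3984
Since 2.3984 > 1, prefix-free code does not exist


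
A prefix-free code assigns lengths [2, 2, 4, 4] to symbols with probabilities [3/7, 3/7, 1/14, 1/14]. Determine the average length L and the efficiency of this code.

Average length L = Σ p_i × l_i = 2.2857 bits
Entropy H = 1.5917 bits
Efficiency η = H/L × 100% = 69.64%


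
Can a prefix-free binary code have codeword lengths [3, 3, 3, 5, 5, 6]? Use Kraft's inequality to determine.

Kraft inequality: Σ 2^(-l_i) ≤ 1 for prefix-free code
Calculating: 2^(-3) + 2^(-3) + 2^(-3) + 2^(-5) + 2^(-5) + 2^(-6)
= 0.125 + 0.125 + 0.125 + 0.03125 + 0.03125 + 0.015625
= 0.4531
Since 0.4531 ≤ 1, prefix-free code exists


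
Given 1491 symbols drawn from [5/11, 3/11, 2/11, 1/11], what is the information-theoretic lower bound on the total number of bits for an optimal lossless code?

Entropy H = 1.7899 bits/symbol
Minimum bits = H × n = 1.7899 × 1491
= 2668.78 bits


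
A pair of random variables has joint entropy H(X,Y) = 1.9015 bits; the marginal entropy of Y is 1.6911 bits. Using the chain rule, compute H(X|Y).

Chain rule: H(X,Y) = H(X|Y) + H(Y)
H(X|Y) = H(X,Y) - H(Y) = 1.9015 - 1.6911 = 0.2104 bits


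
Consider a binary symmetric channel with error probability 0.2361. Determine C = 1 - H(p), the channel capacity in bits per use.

For BSC with error probability p:
C = 1 - H(p) where H(p) is binary entropy
H(0.2361) = -0.2361 × log₂(0.2361) - 0.7639 × log₂(0.7639)
H(p) = 0.7885
C = 1 - 0.7885 = 0.2115 bits/use


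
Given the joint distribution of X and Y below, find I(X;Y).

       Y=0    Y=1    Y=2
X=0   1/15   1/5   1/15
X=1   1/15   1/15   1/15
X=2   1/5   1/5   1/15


H(X) = 1.5058, H(Y) = 1.5058, H(X,Y) = 2.9559
I(X;Y) = H(X) + H(Y) - H(X,Y) = 0.0557 bits


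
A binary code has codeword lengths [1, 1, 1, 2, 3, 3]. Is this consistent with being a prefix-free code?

Kraft inequality: Σ 2^(-l_i) ≤ 1 for prefix-free code
Calculating: 2^(-1) + 2^(-1) + 2^(-1) + 2^(-2) + 2^(-3) + 2^(-3)
= 0.5 + 0.5 + 0.5 + 0.25 + 0.125 + 0.125
= 2.0000
Since 2.0000 > 1, prefix-free code does not exist


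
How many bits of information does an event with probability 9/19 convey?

Information content I(x) = -log₂(p(x))
I = -log₂(9/19) = -log₂(0.4737)
I = 1.0780 bits


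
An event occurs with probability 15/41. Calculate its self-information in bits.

Information content I(x) = -log₂(p(x))
I = -log₂(15/41) = -log₂(0.3659)
I = 1.4507 bits


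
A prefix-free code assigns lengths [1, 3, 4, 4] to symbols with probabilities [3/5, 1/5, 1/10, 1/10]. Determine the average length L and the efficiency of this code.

Average length L = Σ p_i × l_i = 2.0000 bits
Entropy H = 1.5710 bits
Efficiency η = H/L × 100% = 78.55%


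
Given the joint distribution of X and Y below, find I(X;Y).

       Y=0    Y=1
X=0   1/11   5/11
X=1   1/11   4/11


H(X) = 0.9940, H(Y) = 0.6840, H(X,Y) = 1.6767
I(X;Y) = H(X) + H(Y) - H(X,Y) = 0.0013 bits


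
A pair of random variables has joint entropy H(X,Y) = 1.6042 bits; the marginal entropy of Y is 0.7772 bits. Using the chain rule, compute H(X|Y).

Chain rule: H(X,Y) = H(X|Y) + H(Y)
H(X|Y) = H(X,Y) - H(Y) = 1.6042 - 0.7772 = 0.827 bits


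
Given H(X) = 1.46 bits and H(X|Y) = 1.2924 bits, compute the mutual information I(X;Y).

I(X;Y) = H(X) - H(X|Y)
I(X;Y) = 1.46 - 1.2924 = 0.1676 bits


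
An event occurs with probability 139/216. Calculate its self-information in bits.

Information content I(x) = -log₂(p(x))
I = -log₂(139/216) = -log₂(0.6435)
I = 0.6359 bits


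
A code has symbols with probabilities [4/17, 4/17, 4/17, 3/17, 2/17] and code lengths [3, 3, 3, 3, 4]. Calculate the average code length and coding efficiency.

Average length L = Σ p_i × l_i = 3.1176 bits
Entropy H = 2.2784 bits
Efficiency η = H/L × 100% = 73.08%


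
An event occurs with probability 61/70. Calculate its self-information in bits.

Information content I(x) = -log₂(p(x))
I = -log₂(61/70) = -log₂(0.8714)
I = 0.1985 bits


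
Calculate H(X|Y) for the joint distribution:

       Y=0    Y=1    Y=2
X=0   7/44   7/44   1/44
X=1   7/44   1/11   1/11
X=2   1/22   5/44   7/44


H(X|Y) = Σ_y p(y) H(X|Y=y)
  p(Y=0) = 4/11, H(X|Y=0) = 1.4186
  p(Y=1) = 4/11, H(X|Y=1) = 1.5462
  p(Y=2) = 3/11, H(X|Y=2) = 1.2807
H(X|Y) = 0.3636×1.4186 + 0.3636×1.5462 + 0.2727×1.2807 = 1.4274 bits


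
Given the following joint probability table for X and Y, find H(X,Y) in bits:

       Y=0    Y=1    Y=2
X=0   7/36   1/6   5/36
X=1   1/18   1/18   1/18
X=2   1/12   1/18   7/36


H(X,Y) = -Σ p(x,y) log₂ p(x,y)
  p(0,0)=7/36: -0.1944 × log₂(0.1944) = 0.4594
  p(0,1)=1/6: -0.1667 × log₂(0.1667) = 0.4308
  p(0,2)=5/36: -0.1389 × log₂(0.1389) = 0.3956
  p(1,0)=1/18: -0.0556 × log₂(0.0556) = 0.2317
  p(1,1)=1/18: -0.0556 × log₂(0.0556) = 0.2317
  p(1,2)=1/18: -0.0556 × log₂(0.0556) = 0.2317
  p(2,0)=1/12: -0.0833 × log₂(0.0833) = 0.2987
  p(2,1)=1/18: -0.0556 × log₂(0.0556) = 0.2317
  p(2,2)=7/36: -0.1944 × log₂(0.1944) = 0.4594
H(X,Y) = 2.9706 bits


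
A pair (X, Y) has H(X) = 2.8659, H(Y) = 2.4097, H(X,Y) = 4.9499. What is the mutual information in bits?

I(X;Y) = H(X) + H(Y) - H(X,Y)
I(X;Y) = 2.8659 + 2.4097 - 4.9499 = 0.3257 bits


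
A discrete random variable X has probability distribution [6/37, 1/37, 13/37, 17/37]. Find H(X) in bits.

H(X) = -Σ p(x) log₂ p(x)
  -6/37 × log₂(6/37) = 0.4256
  -1/37 × log₂(1/37) = 0.1408
  -13/37 × log₂(13/37) = 0.5302
  -17/37 × log₂(17/37) = 0.5155
H(X) = 1.6121 bits


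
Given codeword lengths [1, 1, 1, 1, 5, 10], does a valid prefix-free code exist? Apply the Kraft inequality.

Kraft inequality: Σ 2^(-l_i) ≤ 1 for prefix-free code
Calculating: 2^(-1) + 2^(-1) + 2^(-1) + 2^(-1) + 2^(-5) + 2^(-10)
= 0.5 + 0.5 + 0.5 + 0.5 + 0.03125 + 0.0009765625
= 2.0322
Since 2.0322 > 1, prefix-free code does not exist


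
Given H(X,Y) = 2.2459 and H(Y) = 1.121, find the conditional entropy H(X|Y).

Chain rule: H(X,Y) = H(X|Y) + H(Y)
H(X|Y) = H(X,Y) - H(Y) = 2.2459 - 1.121 = 1.1249 bits


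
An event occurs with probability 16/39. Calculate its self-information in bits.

Information content I(x) = -log₂(p(x))
I = -log₂(16/39) = -log₂(0.4103)
I = 1.2854 bits


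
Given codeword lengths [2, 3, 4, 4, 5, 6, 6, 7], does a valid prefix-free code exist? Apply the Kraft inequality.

Kraft inequality: Σ 2^(-l_i) ≤ 1 for prefix-free code
Calculating: 2^(-2) + 2^(-3) + 2^(-4) + 2^(-4) + 2^(-5) + 2^(-6) + 2^(-6) + 2^(-7)
= 0.25 + 0.125 + 0.0625 + 0.0625 + 0.03125 + 0.015625 + 0.015625 + 0.0078125
= 0.5703
Since 0.5703 ≤ 1, prefix-free code exists


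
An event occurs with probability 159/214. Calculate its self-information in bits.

Information content I(x) = -log₂(p(x))
I = -log₂(159/214) = -log₂(0.7430)
I = 0.4286 bits


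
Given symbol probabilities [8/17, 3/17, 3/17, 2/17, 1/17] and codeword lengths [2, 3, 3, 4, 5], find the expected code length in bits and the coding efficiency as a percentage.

Average length L = Σ p_i × l_i = 2.7647 bits
Entropy H = 1.9987 bits
Efficiency η = H/L × 100% = 72.29%


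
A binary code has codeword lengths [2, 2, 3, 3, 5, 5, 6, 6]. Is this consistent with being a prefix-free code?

Kraft inequality: Σ 2^(-l_i) ≤ 1 for prefix-free code
Calculating: 2^(-2) + 2^(-2) + 2^(-3) + 2^(-3) + 2^(-5) + 2^(-5) + 2^(-6) + 2^(-6)
= 0.25 + 0.25 + 0.125 + 0.125 + 0.03125 + 0.03125 + 0.015625 + 0.015625
= 0.8438
Since 0.8438 ≤ 1, prefix-free code exists


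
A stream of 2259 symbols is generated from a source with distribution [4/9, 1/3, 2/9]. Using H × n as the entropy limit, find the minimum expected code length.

Entropy H = 1.5305 bits/symbol
Minimum bits = H × n = 1.5305 × 2259
= 3457.38 bits


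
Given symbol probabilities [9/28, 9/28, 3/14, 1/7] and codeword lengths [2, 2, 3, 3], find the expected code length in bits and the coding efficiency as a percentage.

Average length L = Σ p_i × l_i = 2.3571 bits
Entropy H = 1.9299 bits
Efficiency η = H/L × 100% = 81.88%


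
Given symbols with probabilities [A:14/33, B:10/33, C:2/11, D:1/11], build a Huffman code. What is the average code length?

Huffman tree construction:
Combine smallest probabilities repeatedly
Resulting codes:
  A: 0 (length 1)
  B: 11 (length 2)
  C: 101 (length 3)
  D: 100 (length 3)
Average length = Σ p(s) × length(s) = 1.8485 bits


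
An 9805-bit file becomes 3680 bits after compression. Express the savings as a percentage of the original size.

Space savings = (1 - Compressed/Original) × 100%
= (1 - 3680/9805) × 100%
= 62.47%


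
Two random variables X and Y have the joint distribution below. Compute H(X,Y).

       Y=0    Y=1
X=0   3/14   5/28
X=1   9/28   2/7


H(X,Y) = -Σ p(x,y) log₂ p(x,y)
  p(0,0)=3/14: -0.2143 × log₂(0.2143) = 0.4762
  p(0,1)=5/28: -0.1786 × log₂(0.1786) = 0.4438
  p(1,0)=9/28: -0.3214 × log₂(0.3214) = 0.5263
  p(1,1)=2/7: -0.2857 × log₂(0.2857) = 0.5164
H(X,Y) = 1.9628 bits


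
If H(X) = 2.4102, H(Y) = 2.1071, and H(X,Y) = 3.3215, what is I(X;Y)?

I(X;Y) = H(X) + H(Y) - H(X,Y)
I(X;Y) = 2.4102 + 2.1071 - 3.3215 = 1.1958 bits


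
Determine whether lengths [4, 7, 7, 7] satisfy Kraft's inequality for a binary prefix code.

Kraft inequality: Σ 2^(-l_i) ≤ 1 for prefix-free code
Calculating: 2^(-4) + 2^(-7) + 2^(-7) + 2^(-7)
= 0.0625 + 0.0078125 + 0.0078125 + 0.0078125
= 0.0859
Since 0.0859 ≤ 1, prefix-free code exists


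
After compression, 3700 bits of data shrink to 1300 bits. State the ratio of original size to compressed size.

Compression ratio = Original / Compressed
= 3700 / 1300 = 2.85:1


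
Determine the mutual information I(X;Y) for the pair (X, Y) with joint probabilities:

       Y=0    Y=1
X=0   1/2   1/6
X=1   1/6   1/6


H(X) = 0.9183, H(Y) = 0.9183, H(X,Y) = 1.7925
I(X;Y) = H(X) + H(Y) - H(X,Y) = 0.0441 bits


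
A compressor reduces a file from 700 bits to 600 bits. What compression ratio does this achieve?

Compression ratio = Original / Compressed
= 700 / 600 = 1.17:1


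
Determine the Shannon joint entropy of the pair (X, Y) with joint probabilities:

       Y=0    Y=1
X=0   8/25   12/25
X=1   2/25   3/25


H(X,Y) = -Σ p(x,y) log₂ p(x,y)
  p(0,0)=8/25: -0.3200 × log₂(0.3200) = 0.5260
  p(0,1)=12/25: -0.4800 × log₂(0.4800) = 0.5083
  p(1,0)=2/25: -0.0800 × log₂(0.0800) = 0.2915
  p(1,1)=3/25: -0.1200 × log₂(0.1200) = 0.3671
H(X,Y) = 1.6929 bits


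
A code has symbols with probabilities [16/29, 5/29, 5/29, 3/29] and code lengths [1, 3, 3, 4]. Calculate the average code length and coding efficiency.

Average length L = Σ p_i × l_i = 2.0000 bits
Entropy H = 1.6865 bits
Efficiency η = H/L × 100% = 84.32%


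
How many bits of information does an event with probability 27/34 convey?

Information content I(x) = -log₂(p(x))
I = -log₂(27/34) = -log₂(0.7941)
I = 0.3326 bits


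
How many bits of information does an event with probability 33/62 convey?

Information content I(x) = -log₂(p(x))
I = -log₂(33/62) = -log₂(0.5323)
I = 0.9098 bits


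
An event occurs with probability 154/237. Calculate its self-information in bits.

Information content I(x) = -log₂(p(x))
I = -log₂(154/237) = -log₂(0.6498)
I = 0.6220 bits


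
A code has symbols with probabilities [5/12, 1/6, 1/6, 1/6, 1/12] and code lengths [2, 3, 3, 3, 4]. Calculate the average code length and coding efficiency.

Average length L = Σ p_i × l_i = 2.6667 bits
Entropy H = 2.1175 bits
Efficiency η = H/L × 100% = 79.41%


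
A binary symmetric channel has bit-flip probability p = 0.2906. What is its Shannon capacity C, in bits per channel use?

For BSC with error probability p:
C = 1 - H(p) where H(p) is binary entropy
H(0.2906) = -0.2906 × log₂(0.2906) - 0.7094 × log₂(0.7094)
H(p) = 0.8695
C = 1 - 0.8695 = 0.1305 bits/use


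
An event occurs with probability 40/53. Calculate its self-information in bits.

Information content I(x) = -log₂(p(x))
I = -log₂(40/53) = -log₂(0.7547)
I = 0.4060 bits


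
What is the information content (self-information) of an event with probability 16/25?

Information content I(x) = -log₂(p(x))
I = -log₂(16/25) = -log₂(0.6400)
I = 0.6439 bits


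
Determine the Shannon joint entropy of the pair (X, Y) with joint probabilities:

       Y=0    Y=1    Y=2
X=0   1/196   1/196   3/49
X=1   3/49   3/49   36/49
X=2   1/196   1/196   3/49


H(X,Y) = -Σ p(x,y) log₂ p(x,y)
  p(0,0)=1/196: -0.0051 × log₂(0.0051) = 0.0389
  p(0,1)=1/196: -0.0051 × log₂(0.0051) = 0.0389
  p(0,2)=3/49: -0.0612 × log₂(0.0612) = 0.2467
  p(1,0)=3/49: -0.0612 × log₂(0.0612) = 0.2467
  p(1,1)=3/49: -0.0612 × log₂(0.0612) = 0.2467
  p(1,2)=36/49: -0.7347 × log₂(0.7347) = 0.3268
  p(2,0)=1/196: -0.0051 × log₂(0.0051) = 0.0389
  p(2,1)=1/196: -0.0051 × log₂(0.0051) = 0.0389
  p(2,2)=3/49: -0.0612 × log₂(0.0612) = 0.2467
H(X,Y) = 1.4691 bits


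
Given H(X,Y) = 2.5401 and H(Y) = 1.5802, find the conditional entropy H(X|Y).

Chain rule: H(X,Y) = H(X|Y) + H(Y)
H(X|Y) = H(X,Y) - H(Y) = 2.5401 - 1.5802 = 0.9599 bits


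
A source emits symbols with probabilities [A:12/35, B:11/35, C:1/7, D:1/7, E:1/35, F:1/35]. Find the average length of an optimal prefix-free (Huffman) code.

Huffman tree construction:
Combine smallest probabilities repeatedly
Resulting codes:
  A: 11 (length 2)
  B: 10 (length 2)
  C: 011 (length 3)
  D: 00 (length 2)
  E: 0100 (length 4)
  F: 0101 (length 4)
Average length = Σ p(s) × length(s) = 2.2571 bits


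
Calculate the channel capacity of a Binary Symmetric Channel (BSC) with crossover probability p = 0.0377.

For BSC with error probability p:
C = 1 - H(p) where H(p) is binary entropy
H(0.0377) = -0.0377 × log₂(0.0377) - 0.9623 × log₂(0.9623)
H(p) = 0.2316
C = 1 - 0.2316 = 0.7684 bits/use


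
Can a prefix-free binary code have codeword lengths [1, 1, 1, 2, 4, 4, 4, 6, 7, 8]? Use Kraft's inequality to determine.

Kraft inequality: Σ 2^(-l_i) ≤ 1 for prefix-free code
Calculating: 2^(-1) + 2^(-1) + 2^(-1) + 2^(-2) + 2^(-4) + 2^(-4) + 2^(-4) + 2^(-6) + 2^(-7) + 2^(-8)
= 0.5 + 0.5 + 0.5 + 0.25 + 0.0625 + 0.0625 + 0.0625 + 0.015625 + 0.0078125 + 0.00390625
= 1.9648
Since 1.9648 > 1, prefix-free code does not exist


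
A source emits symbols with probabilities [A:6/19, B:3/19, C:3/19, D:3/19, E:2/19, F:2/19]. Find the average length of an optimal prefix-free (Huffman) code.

Huffman tree construction:
Combine smallest probabilities repeatedly
Resulting codes:
  A: 10 (length 2)
  B: 110 (length 3)
  C: 111 (length 3)
  D: 00 (length 2)
  E: 010 (length 3)
  F: 011 (length 3)
Average length = Σ p(s) × length(s) = 2.5263 bits


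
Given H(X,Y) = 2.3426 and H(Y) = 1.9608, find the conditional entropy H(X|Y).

Chain rule: H(X,Y) = H(X|Y) + H(Y)
H(X|Y) = H(X,Y) - H(Y) = 2.3426 - 1.9608 = 0.3818 bits


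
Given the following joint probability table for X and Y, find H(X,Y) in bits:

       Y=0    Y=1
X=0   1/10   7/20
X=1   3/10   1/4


H(X,Y) = -Σ p(x,y) log₂ p(x,y)
  p(0,0)=1/10: -0.1000 × log₂(0.1000) = 0.3322
  p(0,1)=7/20: -0.3500 × log₂(0.3500) = 0.5301
  p(1,0)=3/10: -0.3000 × log₂(0.3000) = 0.5211
  p(1,1)=1/4: -0.2500 × log₂(0.2500) = 0.5000
H(X,Y) = 1.8834 bits


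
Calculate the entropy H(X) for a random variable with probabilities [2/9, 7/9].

H(X) = -Σ p(x) log₂ p(x)
  -2/9 × log₂(2/9) = 0.4822
  -7/9 × log₂(7/9) = 0.2820
H(X) = 0.7642 bits


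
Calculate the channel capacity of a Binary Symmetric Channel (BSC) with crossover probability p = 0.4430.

For BSC with error probability p:
C = 1 - H(p) where H(p) is binary entropy
H(0.4430) = -0.4430 × log₂(0.4430) - 0.5570 × log₂(0.5570)
H(p) = 0.9906
C = 1 - 0.9906 = 0.0094 bits/use


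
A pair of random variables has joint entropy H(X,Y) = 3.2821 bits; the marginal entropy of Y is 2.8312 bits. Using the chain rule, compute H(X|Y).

Chain rule: H(X,Y) = H(X|Y) + H(Y)
H(X|Y) = H(X,Y) - H(Y) = 3.2821 - 2.8312 = 0.4509 bits


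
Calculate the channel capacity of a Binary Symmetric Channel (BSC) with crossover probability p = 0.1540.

For BSC with error probability p:
C = 1 - H(p) where H(p) is binary entropy
H(0.1540) = -0.1540 × log₂(0.1540) - 0.8460 × log₂(0.8460)
H(p) = 0.6198
C = 1 - 0.6198 = 0.3802 bits/use


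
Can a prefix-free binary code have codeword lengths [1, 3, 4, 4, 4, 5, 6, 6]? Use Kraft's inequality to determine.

Kraft inequality: Σ 2^(-l_i) ≤ 1 for prefix-free code
Calculating: 2^(-1) + 2^(-3) + 2^(-4) + 2^(-4) + 2^(-4) + 2^(-5) + 2^(-6) + 2^(-6)
= 0.5 + 0.125 + 0.0625 + 0.0625 + 0.0625 + 0.03125 + 0.015625 + 0.015625
= 0.8750
Since 0.8750 ≤ 1, prefix-free code exists


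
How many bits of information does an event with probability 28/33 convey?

Information content I(x) = -log₂(p(x))
I = -log₂(28/33) = -log₂(0.8485)
I = 0.2370 bits


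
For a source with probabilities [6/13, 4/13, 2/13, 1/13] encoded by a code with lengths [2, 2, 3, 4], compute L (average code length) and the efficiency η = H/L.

Average length L = Σ p_i × l_i = 2.3077 bits
Entropy H = 1.7381 bits
Efficiency η = H/L × 100% = 75.32%


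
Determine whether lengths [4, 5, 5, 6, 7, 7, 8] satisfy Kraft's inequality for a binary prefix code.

Kraft inequality: Σ 2^(-l_i) ≤ 1 for prefix-free code
Calculating: 2^(-4) + 2^(-5) + 2^(-5) + 2^(-6) + 2^(-7) + 2^(-7) + 2^(-8)
= 0.0625 + 0.03125 + 0.03125 + 0.015625 + 0.0078125 + 0.0078125 + 0.00390625
= 0.1602
Since 0.1602 ≤ 1, prefix-free code exists


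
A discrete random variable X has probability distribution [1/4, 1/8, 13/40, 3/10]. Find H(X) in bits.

H(X) = -Σ p(x) log₂ p(x)
  -1/4 × log₂(1/4) = 0.5000
  -1/8 × log₂(1/8) = 0.3750
  -13/40 × log₂(13/40) = 0.5270
  -3/10 × log₂(3/10) = 0.5211
H(X) = 1.9231 bits


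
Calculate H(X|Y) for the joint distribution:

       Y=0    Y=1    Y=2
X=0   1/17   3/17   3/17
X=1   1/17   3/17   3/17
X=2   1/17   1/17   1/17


H(X|Y) = Σ_y p(y) H(X|Y=y)
  p(Y=0) = 3/17, H(X|Y=0) = 1.5850
  p(Y=1) = 7/17, H(X|Y=1) = 1.4488
  p(Y=2) = 7/17, H(X|Y=2) = 1.4488
H(X|Y) = 0.1765×1.5850 + 0.4118×1.4488 + 0.4118×1.4488 = 1.4728 bits


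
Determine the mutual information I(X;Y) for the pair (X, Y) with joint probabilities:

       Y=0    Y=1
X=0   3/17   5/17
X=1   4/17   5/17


H(X) = 0.9975, H(Y) = 0.9774, H(X,Y) = 1.9713
I(X;Y) = H(X) + H(Y) - H(X,Y) = 0.0036 bits


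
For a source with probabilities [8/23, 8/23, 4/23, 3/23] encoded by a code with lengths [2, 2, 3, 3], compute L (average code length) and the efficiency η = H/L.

Average length L = Σ p_i × l_i = 2.3043 bits
Entropy H = 1.8820 bits
Efficiency η = H/L × 100% = 81.67%


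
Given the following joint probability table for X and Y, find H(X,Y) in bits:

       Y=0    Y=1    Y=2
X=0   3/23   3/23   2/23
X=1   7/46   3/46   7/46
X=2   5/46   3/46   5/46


H(X,Y) = -Σ p(x,y) log₂ p(x,y)
  p(0,0)=3/23: -0.1304 × log₂(0.1304) = 0.3833
  p(0,1)=3/23: -0.1304 × log₂(0.1304) = 0.3833
  p(0,2)=2/23: -0.0870 × log₂(0.0870) = 0.3064
  p(1,0)=7/46: -0.1522 × log₂(0.1522) = 0.4133
  p(1,1)=3/46: -0.0652 × log₂(0.0652) = 0.2569
  p(1,2)=7/46: -0.1522 × log₂(0.1522) = 0.4133
  p(2,0)=5/46: -0.1087 × log₂(0.1087) = 0.3480
  p(2,1)=3/46: -0.0652 × log₂(0.0652) = 0.2569
  p(2,2)=5/46: -0.1087 × log₂(0.1087) = 0.3480
H(X,Y) = 3.1094 bits


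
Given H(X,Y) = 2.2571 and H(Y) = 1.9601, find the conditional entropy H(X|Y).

Chain rule: H(X,Y) = H(X|Y) + H(Y)
H(X|Y) = H(X,Y) - H(Y) = 2.2571 - 1.9601 = 0.297 bits


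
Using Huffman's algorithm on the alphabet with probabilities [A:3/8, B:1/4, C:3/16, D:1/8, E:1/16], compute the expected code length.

Huffman tree construction:
Combine smallest probabilities repeatedly
Resulting codes:
  A: 11 (length 2)
  B: 10 (length 2)
  C: 00 (length 2)
  D: 011 (length 3)
  E: 010 (length 3)
Average length = Σ p(s) × length(s) = 2.1875 bits


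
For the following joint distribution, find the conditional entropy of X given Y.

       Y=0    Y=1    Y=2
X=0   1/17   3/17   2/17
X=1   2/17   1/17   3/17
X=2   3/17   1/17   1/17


H(X|Y) = Σ_y p(y) H(X|Y=y)
  p(Y=0) = 6/17, H(X|Y=0) = 1.4591
  p(Y=1) = 5/17, H(X|Y=1) = 1.3710
  p(Y=2) = 6/17, H(X|Y=2) = 1.4591
H(X|Y) = 0.3529×1.4591 + 0.2941×1.3710 + 0.3529×1.4591 = 1.4332 bits


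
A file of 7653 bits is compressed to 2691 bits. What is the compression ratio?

Compression ratio = Original / Compressed
= 7653 / 2691 = 2.84:1


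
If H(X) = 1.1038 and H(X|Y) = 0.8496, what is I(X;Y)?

I(X;Y) = H(X) - H(X|Y)
I(X;Y) = 1.1038 - 0.8496 = 0.2542 bits


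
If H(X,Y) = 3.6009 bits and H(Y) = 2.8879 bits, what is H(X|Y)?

Chain rule: H(X,Y) = H(X|Y) + H(Y)
H(X|Y) = H(X,Y) - H(Y) = 3.6009 - 2.8879 = 0.713 bits


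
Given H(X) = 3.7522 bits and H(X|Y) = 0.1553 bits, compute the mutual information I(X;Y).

I(X;Y) = H(X) - H(X|Y)
I(X;Y) = 3.7522 - 0.1553 = 3.5969 bits


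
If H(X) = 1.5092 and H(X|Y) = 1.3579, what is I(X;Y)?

I(X;Y) = H(X) - H(X|Y)
I(X;Y) = 1.5092 - 1.3579 = 0.1513 bits


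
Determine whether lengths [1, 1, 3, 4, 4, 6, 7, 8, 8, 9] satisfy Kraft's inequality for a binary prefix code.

Kraft inequality: Σ 2^(-l_i) ≤ 1 for prefix-free code
Calculating: 2^(-1) + 2^(-1) + 2^(-3) + 2^(-4) + 2^(-4) + 2^(-6) + 2^(-7) + 2^(-8) + 2^(-8) + 2^(-9)
= 0.5 + 0.5 + 0.125 + 0.0625 + 0.0625 + 0.015625 + 0.0078125 + 0.00390625 + 0.00390625 + 0.001953125
= 1.2832
Since 1.2832 > 1, prefix-free code does not exist


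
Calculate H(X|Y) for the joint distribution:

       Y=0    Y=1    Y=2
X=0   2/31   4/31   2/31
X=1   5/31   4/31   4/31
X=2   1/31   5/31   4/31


H(X|Y) = Σ_y p(y) H(X|Y=y)
  p(Y=0) = 8/31, H(X|Y=0) = 1.2988
  p(Y=1) = 13/31, H(X|Y=1) = 1.5766
  p(Y=2) = 10/31, H(X|Y=2) = 1.5219
H(X|Y) = 0.2581×1.2988 + 0.4194×1.5766 + 0.3226×1.5219 = 1.4873 bits


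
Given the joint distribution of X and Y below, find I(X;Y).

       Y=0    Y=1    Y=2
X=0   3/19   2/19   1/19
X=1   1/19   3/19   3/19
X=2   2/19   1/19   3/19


H(X) = 1.5810, H(Y) = 1.5810, H(X,Y) = 3.0364
I(X;Y) = H(X) + H(Y) - H(X,Y) = 0.1257 bits


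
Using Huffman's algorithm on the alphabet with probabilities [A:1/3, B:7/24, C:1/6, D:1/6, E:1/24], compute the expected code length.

Huffman tree construction:
Combine smallest probabilities repeatedly
Resulting codes:
  A: 11 (length 2)
  B: 10 (length 2)
  C: 011 (length 3)
  D: 00 (length 2)
  E: 010 (length 3)
Average length = Σ p(s) × length(s) = 2.2083 bits


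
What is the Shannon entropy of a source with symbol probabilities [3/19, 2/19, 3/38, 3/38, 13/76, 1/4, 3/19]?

H(X) = -Σ p(x) log₂ p(x)
  -3/19 × log₂(3/19) = 0.4205
  -2/19 × log₂(2/19) = 0.3419
  -3/38 × log₂(3/38) = 0.2892
  -3/38 × log₂(3/38) = 0.2892
  -13/76 × log₂(13/76) = 0.4358
  -1/4 × log₂(1/4) = 0.5000
  -3/19 × log₂(3/19) = 0.4205
H(X) = 2.6969 bits
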